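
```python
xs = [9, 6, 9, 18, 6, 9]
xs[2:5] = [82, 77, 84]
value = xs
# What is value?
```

xs starts as [9, 6, 9, 18, 6, 9] (length 6). The slice xs[2:5] covers indices [2, 3, 4] with values [9, 18, 6]. Replacing that slice with [82, 77, 84] (same length) produces [9, 6, 82, 77, 84, 9].

[9, 6, 82, 77, 84, 9]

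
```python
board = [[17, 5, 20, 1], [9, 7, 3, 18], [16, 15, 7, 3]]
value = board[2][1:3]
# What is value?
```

board[2] = [16, 15, 7, 3]. board[2] has length 4. The slice board[2][1:3] selects indices [1, 2] (1->15, 2->7), giving [15, 7].

[15, 7]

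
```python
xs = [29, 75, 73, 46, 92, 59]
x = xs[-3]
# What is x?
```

xs has length 6. Negative index -3 maps to positive index 6 + (-3) = 3. xs[3] = 46.

46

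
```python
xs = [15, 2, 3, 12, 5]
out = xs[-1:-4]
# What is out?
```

xs has length 5. The slice xs[-1:-4] resolves to an empty index range, so the result is [].

[]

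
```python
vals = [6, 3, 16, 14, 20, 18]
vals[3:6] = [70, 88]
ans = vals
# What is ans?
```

vals starts as [6, 3, 16, 14, 20, 18] (length 6). The slice vals[3:6] covers indices [3, 4, 5] with values [14, 20, 18]. Replacing that slice with [70, 88] (different length) produces [6, 3, 16, 70, 88].

[6, 3, 16, 70, 88]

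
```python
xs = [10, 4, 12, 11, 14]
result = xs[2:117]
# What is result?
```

xs has length 5. The slice xs[2:117] selects indices [2, 3, 4] (2->12, 3->11, 4->14), giving [12, 11, 14].

[12, 11, 14]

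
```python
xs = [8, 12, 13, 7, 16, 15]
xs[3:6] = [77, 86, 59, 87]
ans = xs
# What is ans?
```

xs starts as [8, 12, 13, 7, 16, 15] (length 6). The slice xs[3:6] covers indices [3, 4, 5] with values [7, 16, 15]. Replacing that slice with [77, 86, 59, 87] (different length) produces [8, 12, 13, 77, 86, 59, 87].

[8, 12, 13, 77, 86, 59, 87]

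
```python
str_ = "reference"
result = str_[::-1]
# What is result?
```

str_ has length 9. The slice str_[::-1] selects indices [8, 7, 6, 5, 4, 3, 2, 1, 0] (8->'e', 7->'c', 6->'n', 5->'e', 4->'r', 3->'e', 2->'f', 1->'e', 0->'r'), giving 'ecnerefer'.

'ecnerefer'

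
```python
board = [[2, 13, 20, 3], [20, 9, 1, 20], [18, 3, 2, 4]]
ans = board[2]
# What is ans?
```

board has 3 rows. Row 2 is [18, 3, 2, 4].

[18, 3, 2, 4]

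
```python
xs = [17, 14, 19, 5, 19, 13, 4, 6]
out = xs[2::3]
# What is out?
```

xs has length 8. The slice xs[2::3] selects indices [2, 5] (2->19, 5->13), giving [19, 13].

[19, 13]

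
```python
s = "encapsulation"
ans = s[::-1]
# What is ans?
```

s has length 13. The slice s[::-1] selects indices [12, 11, 10, 9, 8, 7, 6, 5, 4, 3, 2, 1, 0] (12->'n', 11->'o', 10->'i', 9->'t', 8->'a', 7->'l', 6->'u', 5->'s', 4->'p', 3->'a', 2->'c', 1->'n', 0->'e'), giving 'noitaluspacne'.

'noitaluspacne'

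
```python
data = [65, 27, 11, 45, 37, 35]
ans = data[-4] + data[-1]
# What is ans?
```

data has length 6. Negative index -4 maps to positive index 6 + (-4) = 2. data[2] = 11.
data has length 6. Negative index -1 maps to positive index 6 + (-1) = 5. data[5] = 35.
Sum: 11 + 35 = 46.

46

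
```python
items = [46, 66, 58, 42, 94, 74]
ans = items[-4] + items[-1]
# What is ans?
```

items has length 6. Negative index -4 maps to positive index 6 + (-4) = 2. items[2] = 58.
items has length 6. Negative index -1 maps to positive index 6 + (-1) = 5. items[5] = 74.
Sum: 58 + 74 = 132.

132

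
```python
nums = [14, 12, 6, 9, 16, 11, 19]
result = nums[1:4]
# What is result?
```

nums has length 7. The slice nums[1:4] selects indices [1, 2, 3] (1->12, 2->6, 3->9), giving [12, 6, 9].

[12, 6, 9]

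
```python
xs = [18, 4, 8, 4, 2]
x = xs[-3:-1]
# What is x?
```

xs has length 5. The slice xs[-3:-1] selects indices [2, 3] (2->8, 3->4), giving [8, 4].

[8, 4]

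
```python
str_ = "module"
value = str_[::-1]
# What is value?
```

str_ has length 6. The slice str_[::-1] selects indices [5, 4, 3, 2, 1, 0] (5->'e', 4->'l', 3->'u', 2->'d', 1->'o', 0->'m'), giving 'eludom'.

'eludom'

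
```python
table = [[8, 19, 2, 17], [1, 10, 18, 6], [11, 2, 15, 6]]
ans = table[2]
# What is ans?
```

table has 3 rows. Row 2 is [11, 2, 15, 6].

[11, 2, 15, 6]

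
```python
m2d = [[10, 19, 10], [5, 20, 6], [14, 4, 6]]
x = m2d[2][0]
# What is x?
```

m2d[2] = [14, 4, 6]. Taking column 0 of that row yields 14.

14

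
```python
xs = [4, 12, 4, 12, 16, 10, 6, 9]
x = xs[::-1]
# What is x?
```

xs has length 8. The slice xs[::-1] selects indices [7, 6, 5, 4, 3, 2, 1, 0] (7->9, 6->6, 5->10, 4->16, 3->12, 2->4, 1->12, 0->4), giving [9, 6, 10, 16, 12, 4, 12, 4].

[9, 6, 10, 16, 12, 4, 12, 4]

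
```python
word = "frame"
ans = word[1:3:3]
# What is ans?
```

word has length 5. The slice word[1:3:3] selects indices [1] (1->'r'), giving 'r'.

'r'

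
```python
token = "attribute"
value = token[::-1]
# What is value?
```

token has length 9. The slice token[::-1] selects indices [8, 7, 6, 5, 4, 3, 2, 1, 0] (8->'e', 7->'t', 6->'u', 5->'b', 4->'i', 3->'r', 2->'t', 1->'t', 0->'a'), giving 'etubirtta'.

'etubirtta'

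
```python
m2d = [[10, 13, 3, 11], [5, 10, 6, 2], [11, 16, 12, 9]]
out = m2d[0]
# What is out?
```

m2d has 3 rows. Row 0 is [10, 13, 3, 11].

[10, 13, 3, 11]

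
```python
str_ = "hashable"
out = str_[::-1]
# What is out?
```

str_ has length 8. The slice str_[::-1] selects indices [7, 6, 5, 4, 3, 2, 1, 0] (7->'e', 6->'l', 5->'b', 4->'a', 3->'h', 2->'s', 1->'a', 0->'h'), giving 'elbahsah'.

'elbahsah'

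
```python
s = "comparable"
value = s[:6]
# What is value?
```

s has length 10. The slice s[:6] selects indices [0, 1, 2, 3, 4, 5] (0->'c', 1->'o', 2->'m', 3->'p', 4->'a', 5->'r'), giving 'compar'.

'compar'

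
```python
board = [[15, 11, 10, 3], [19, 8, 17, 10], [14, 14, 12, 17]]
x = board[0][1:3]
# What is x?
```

board[0] = [15, 11, 10, 3]. board[0] has length 4. The slice board[0][1:3] selects indices [1, 2] (1->11, 2->10), giving [11, 10].

[11, 10]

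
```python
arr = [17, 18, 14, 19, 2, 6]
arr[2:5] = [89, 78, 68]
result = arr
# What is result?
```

arr starts as [17, 18, 14, 19, 2, 6] (length 6). The slice arr[2:5] covers indices [2, 3, 4] with values [14, 19, 2]. Replacing that slice with [89, 78, 68] (same length) produces [17, 18, 89, 78, 68, 6].

[17, 18, 89, 78, 68, 6]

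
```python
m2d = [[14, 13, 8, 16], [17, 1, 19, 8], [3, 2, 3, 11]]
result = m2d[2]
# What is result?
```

m2d has 3 rows. Row 2 is [3, 2, 3, 11].

[3, 2, 3, 11]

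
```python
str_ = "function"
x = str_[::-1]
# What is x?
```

str_ has length 8. The slice str_[::-1] selects indices [7, 6, 5, 4, 3, 2, 1, 0] (7->'n', 6->'o', 5->'i', 4->'t', 3->'c', 2->'n', 1->'u', 0->'f'), giving 'noitcnuf'.

'noitcnuf'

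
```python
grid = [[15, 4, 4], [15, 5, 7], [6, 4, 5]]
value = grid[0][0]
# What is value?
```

grid[0] = [15, 4, 4]. Taking column 0 of that row yields 15.

15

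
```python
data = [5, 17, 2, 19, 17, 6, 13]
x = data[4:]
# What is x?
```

data has length 7. The slice data[4:] selects indices [4, 5, 6] (4->17, 5->6, 6->13), giving [17, 6, 13].

[17, 6, 13]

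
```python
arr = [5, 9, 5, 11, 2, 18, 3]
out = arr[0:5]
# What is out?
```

arr has length 7. The slice arr[0:5] selects indices [0, 1, 2, 3, 4] (0->5, 1->9, 2->5, 3->11, 4->2), giving [5, 9, 5, 11, 2].

[5, 9, 5, 11, 2]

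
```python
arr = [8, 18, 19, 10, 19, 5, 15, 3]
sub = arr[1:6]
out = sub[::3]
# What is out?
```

arr has length 8. The slice arr[1:6] selects indices [1, 2, 3, 4, 5] (1->18, 2->19, 3->10, 4->19, 5->5), giving [18, 19, 10, 19, 5]. So sub = [18, 19, 10, 19, 5]. sub has length 5. The slice sub[::3] selects indices [0, 3] (0->18, 3->19), giving [18, 19].

[18, 19]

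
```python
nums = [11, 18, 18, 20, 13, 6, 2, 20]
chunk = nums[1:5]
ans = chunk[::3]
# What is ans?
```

nums has length 8. The slice nums[1:5] selects indices [1, 2, 3, 4] (1->18, 2->18, 3->20, 4->13), giving [18, 18, 20, 13]. So chunk = [18, 18, 20, 13]. chunk has length 4. The slice chunk[::3] selects indices [0, 3] (0->18, 3->13), giving [18, 13].

[18, 13]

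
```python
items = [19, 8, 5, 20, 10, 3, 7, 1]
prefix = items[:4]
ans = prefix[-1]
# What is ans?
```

items has length 8. The slice items[:4] selects indices [0, 1, 2, 3] (0->19, 1->8, 2->5, 3->20), giving [19, 8, 5, 20]. So prefix = [19, 8, 5, 20]. Then prefix[-1] = 20.

20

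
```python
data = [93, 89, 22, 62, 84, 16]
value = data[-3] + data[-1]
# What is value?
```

data has length 6. Negative index -3 maps to positive index 6 + (-3) = 3. data[3] = 62.
data has length 6. Negative index -1 maps to positive index 6 + (-1) = 5. data[5] = 16.
Sum: 62 + 16 = 78.

78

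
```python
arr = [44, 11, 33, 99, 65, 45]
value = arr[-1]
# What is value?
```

arr has length 6. Negative index -1 maps to positive index 6 + (-1) = 5. arr[5] = 45.

45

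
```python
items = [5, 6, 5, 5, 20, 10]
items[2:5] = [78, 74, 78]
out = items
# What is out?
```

items starts as [5, 6, 5, 5, 20, 10] (length 6). The slice items[2:5] covers indices [2, 3, 4] with values [5, 5, 20]. Replacing that slice with [78, 74, 78] (same length) produces [5, 6, 78, 74, 78, 10].

[5, 6, 78, 74, 78, 10]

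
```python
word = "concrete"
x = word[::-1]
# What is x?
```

word has length 8. The slice word[::-1] selects indices [7, 6, 5, 4, 3, 2, 1, 0] (7->'e', 6->'t', 5->'e', 4->'r', 3->'c', 2->'n', 1->'o', 0->'c'), giving 'etercnoc'.

'etercnoc'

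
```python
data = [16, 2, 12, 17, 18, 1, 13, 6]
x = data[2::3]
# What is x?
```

data has length 8. The slice data[2::3] selects indices [2, 5] (2->12, 5->1), giving [12, 1].

[12, 1]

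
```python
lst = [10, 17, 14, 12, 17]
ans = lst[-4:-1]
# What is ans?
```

lst has length 5. The slice lst[-4:-1] selects indices [1, 2, 3] (1->17, 2->14, 3->12), giving [17, 14, 12].

[17, 14, 12]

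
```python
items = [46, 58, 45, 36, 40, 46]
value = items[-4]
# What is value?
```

items has length 6. Negative index -4 maps to positive index 6 + (-4) = 2. items[2] = 45.

45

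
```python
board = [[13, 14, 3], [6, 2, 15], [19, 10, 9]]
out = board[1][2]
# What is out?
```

board[1] = [6, 2, 15]. Taking column 2 of that row yields 15.

15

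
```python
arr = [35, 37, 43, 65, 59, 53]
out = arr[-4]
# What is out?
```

arr has length 6. Negative index -4 maps to positive index 6 + (-4) = 2. arr[2] = 43.

43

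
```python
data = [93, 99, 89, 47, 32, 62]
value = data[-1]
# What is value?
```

data has length 6. Negative index -1 maps to positive index 6 + (-1) = 5. data[5] = 62.

62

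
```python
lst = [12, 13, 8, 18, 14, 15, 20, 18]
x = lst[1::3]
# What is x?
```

lst has length 8. The slice lst[1::3] selects indices [1, 4, 7] (1->13, 4->14, 7->18), giving [13, 14, 18].

[13, 14, 18]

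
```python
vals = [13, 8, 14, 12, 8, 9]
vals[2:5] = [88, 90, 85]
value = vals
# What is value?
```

vals starts as [13, 8, 14, 12, 8, 9] (length 6). The slice vals[2:5] covers indices [2, 3, 4] with values [14, 12, 8]. Replacing that slice with [88, 90, 85] (same length) produces [13, 8, 88, 90, 85, 9].

[13, 8, 88, 90, 85, 9]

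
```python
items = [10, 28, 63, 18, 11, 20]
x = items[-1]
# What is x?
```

items has length 6. Negative index -1 maps to positive index 6 + (-1) = 5. items[5] = 20.

20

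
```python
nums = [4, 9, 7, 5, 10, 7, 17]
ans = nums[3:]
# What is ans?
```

nums has length 7. The slice nums[3:] selects indices [3, 4, 5, 6] (3->5, 4->10, 5->7, 6->17), giving [5, 10, 7, 17].

[5, 10, 7, 17]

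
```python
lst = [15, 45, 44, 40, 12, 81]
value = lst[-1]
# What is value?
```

lst has length 6. Negative index -1 maps to positive index 6 + (-1) = 5. lst[5] = 81.

81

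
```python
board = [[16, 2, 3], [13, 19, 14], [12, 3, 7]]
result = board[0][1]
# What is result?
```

board[0] = [16, 2, 3]. Taking column 1 of that row yields 2.

2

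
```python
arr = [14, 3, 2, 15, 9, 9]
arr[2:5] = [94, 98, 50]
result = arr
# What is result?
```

arr starts as [14, 3, 2, 15, 9, 9] (length 6). The slice arr[2:5] covers indices [2, 3, 4] with values [2, 15, 9]. Replacing that slice with [94, 98, 50] (same length) produces [14, 3, 94, 98, 50, 9].

[14, 3, 94, 98, 50, 9]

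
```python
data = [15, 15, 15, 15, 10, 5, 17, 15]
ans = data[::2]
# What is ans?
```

data has length 8. The slice data[::2] selects indices [0, 2, 4, 6] (0->15, 2->15, 4->10, 6->17), giving [15, 15, 10, 17].

[15, 15, 10, 17]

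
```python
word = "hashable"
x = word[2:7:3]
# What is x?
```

word has length 8. The slice word[2:7:3] selects indices [2, 5] (2->'s', 5->'b'), giving 'sb'.

'sb'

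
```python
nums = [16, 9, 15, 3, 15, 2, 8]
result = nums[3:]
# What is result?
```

nums has length 7. The slice nums[3:] selects indices [3, 4, 5, 6] (3->3, 4->15, 5->2, 6->8), giving [3, 15, 2, 8].

[3, 15, 2, 8]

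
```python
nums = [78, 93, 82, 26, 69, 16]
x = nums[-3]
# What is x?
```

nums has length 6. Negative index -3 maps to positive index 6 + (-3) = 3. nums[3] = 26.

26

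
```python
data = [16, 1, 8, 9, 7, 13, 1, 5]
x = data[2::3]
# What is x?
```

data has length 8. The slice data[2::3] selects indices [2, 5] (2->8, 5->13), giving [8, 13].

[8, 13]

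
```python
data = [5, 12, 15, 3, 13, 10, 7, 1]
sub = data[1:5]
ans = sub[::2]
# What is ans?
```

data has length 8. The slice data[1:5] selects indices [1, 2, 3, 4] (1->12, 2->15, 3->3, 4->13), giving [12, 15, 3, 13]. So sub = [12, 15, 3, 13]. sub has length 4. The slice sub[::2] selects indices [0, 2] (0->12, 2->3), giving [12, 3].

[12, 3]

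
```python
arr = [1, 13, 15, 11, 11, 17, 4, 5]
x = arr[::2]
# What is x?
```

arr has length 8. The slice arr[::2] selects indices [0, 2, 4, 6] (0->1, 2->15, 4->11, 6->4), giving [1, 15, 11, 4].

[1, 15, 11, 4]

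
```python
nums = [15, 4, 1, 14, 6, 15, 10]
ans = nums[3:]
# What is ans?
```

nums has length 7. The slice nums[3:] selects indices [3, 4, 5, 6] (3->14, 4->6, 5->15, 6->10), giving [14, 6, 15, 10].

[14, 6, 15, 10]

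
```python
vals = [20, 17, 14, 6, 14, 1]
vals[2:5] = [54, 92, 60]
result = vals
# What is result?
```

vals starts as [20, 17, 14, 6, 14, 1] (length 6). The slice vals[2:5] covers indices [2, 3, 4] with values [14, 6, 14]. Replacing that slice with [54, 92, 60] (same length) produces [20, 17, 54, 92, 60, 1].

[20, 17, 54, 92, 60, 1]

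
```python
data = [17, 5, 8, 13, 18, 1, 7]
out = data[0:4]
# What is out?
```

data has length 7. The slice data[0:4] selects indices [0, 1, 2, 3] (0->17, 1->5, 2->8, 3->13), giving [17, 5, 8, 13].

[17, 5, 8, 13]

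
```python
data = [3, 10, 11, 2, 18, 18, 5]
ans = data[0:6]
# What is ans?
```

data has length 7. The slice data[0:6] selects indices [0, 1, 2, 3, 4, 5] (0->3, 1->10, 2->11, 3->2, 4->18, 5->18), giving [3, 10, 11, 2, 18, 18].

[3, 10, 11, 2, 18, 18]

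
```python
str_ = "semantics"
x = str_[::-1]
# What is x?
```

str_ has length 9. The slice str_[::-1] selects indices [8, 7, 6, 5, 4, 3, 2, 1, 0] (8->'s', 7->'c', 6->'i', 5->'t', 4->'n', 3->'a', 2->'m', 1->'e', 0->'s'), giving 'scitnames'.

'scitnames'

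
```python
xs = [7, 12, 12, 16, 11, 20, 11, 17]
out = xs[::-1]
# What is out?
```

xs has length 8. The slice xs[::-1] selects indices [7, 6, 5, 4, 3, 2, 1, 0] (7->17, 6->11, 5->20, 4->11, 3->16, 2->12, 1->12, 0->7), giving [17, 11, 20, 11, 16, 12, 12, 7].

[17, 11, 20, 11, 16, 12, 12, 7]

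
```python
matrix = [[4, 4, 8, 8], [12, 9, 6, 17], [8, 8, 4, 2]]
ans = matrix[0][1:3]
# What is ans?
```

matrix[0] = [4, 4, 8, 8]. matrix[0] has length 4. The slice matrix[0][1:3] selects indices [1, 2] (1->4, 2->8), giving [4, 8].

[4, 8]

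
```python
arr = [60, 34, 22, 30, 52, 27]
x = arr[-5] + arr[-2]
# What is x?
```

arr has length 6. Negative index -5 maps to positive index 6 + (-5) = 1. arr[1] = 34.
arr has length 6. Negative index -2 maps to positive index 6 + (-2) = 4. arr[4] = 52.
Sum: 34 + 52 = 86.

86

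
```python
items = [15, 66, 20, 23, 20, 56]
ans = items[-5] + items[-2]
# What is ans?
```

items has length 6. Negative index -5 maps to positive index 6 + (-5) = 1. items[1] = 66.
items has length 6. Negative index -2 maps to positive index 6 + (-2) = 4. items[4] = 20.
Sum: 66 + 20 = 86.

86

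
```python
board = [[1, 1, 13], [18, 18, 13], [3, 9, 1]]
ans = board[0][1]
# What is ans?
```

board[0] = [1, 1, 13]. Taking column 1 of that row yields 1.

1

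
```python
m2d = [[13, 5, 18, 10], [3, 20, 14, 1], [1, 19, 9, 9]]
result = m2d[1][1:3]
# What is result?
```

m2d[1] = [3, 20, 14, 1]. m2d[1] has length 4. The slice m2d[1][1:3] selects indices [1, 2] (1->20, 2->14), giving [20, 14].

[20, 14]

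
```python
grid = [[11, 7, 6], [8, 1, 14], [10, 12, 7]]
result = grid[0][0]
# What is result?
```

grid[0] = [11, 7, 6]. Taking column 0 of that row yields 11.

11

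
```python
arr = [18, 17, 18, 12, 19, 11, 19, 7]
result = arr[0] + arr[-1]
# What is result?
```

arr has length 8. arr[0] = 18.
arr has length 8. Negative index -1 maps to positive index 8 + (-1) = 7. arr[7] = 7.
Sum: 18 + 7 = 25.

25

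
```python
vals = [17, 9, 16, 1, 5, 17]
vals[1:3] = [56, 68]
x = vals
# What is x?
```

vals starts as [17, 9, 16, 1, 5, 17] (length 6). The slice vals[1:3] covers indices [1, 2] with values [9, 16]. Replacing that slice with [56, 68] (same length) produces [17, 56, 68, 1, 5, 17].

[17, 56, 68, 1, 5, 17]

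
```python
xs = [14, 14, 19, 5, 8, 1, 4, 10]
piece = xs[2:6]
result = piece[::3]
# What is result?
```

xs has length 8. The slice xs[2:6] selects indices [2, 3, 4, 5] (2->19, 3->5, 4->8, 5->1), giving [19, 5, 8, 1]. So piece = [19, 5, 8, 1]. piece has length 4. The slice piece[::3] selects indices [0, 3] (0->19, 3->1), giving [19, 1].

[19, 1]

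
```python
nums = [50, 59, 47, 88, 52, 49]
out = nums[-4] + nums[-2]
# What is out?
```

nums has length 6. Negative index -4 maps to positive index 6 + (-4) = 2. nums[2] = 47.
nums has length 6. Negative index -2 maps to positive index 6 + (-2) = 4. nums[4] = 52.
Sum: 47 + 52 = 99.

99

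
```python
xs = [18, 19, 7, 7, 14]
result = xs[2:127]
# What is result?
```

xs has length 5. The slice xs[2:127] selects indices [2, 3, 4] (2->7, 3->7, 4->14), giving [7, 7, 14].

[7, 7, 14]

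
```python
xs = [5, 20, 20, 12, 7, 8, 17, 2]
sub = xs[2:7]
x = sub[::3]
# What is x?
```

xs has length 8. The slice xs[2:7] selects indices [2, 3, 4, 5, 6] (2->20, 3->12, 4->7, 5->8, 6->17), giving [20, 12, 7, 8, 17]. So sub = [20, 12, 7, 8, 17]. sub has length 5. The slice sub[::3] selects indices [0, 3] (0->20, 3->8), giving [20, 8].

[20, 8]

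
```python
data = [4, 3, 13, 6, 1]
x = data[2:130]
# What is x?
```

data has length 5. The slice data[2:130] selects indices [2, 3, 4] (2->13, 3->6, 4->1), giving [13, 6, 1].

[13, 6, 1]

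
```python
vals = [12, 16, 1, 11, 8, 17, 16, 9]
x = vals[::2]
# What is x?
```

vals has length 8. The slice vals[::2] selects indices [0, 2, 4, 6] (0->12, 2->1, 4->8, 6->16), giving [12, 1, 8, 16].

[12, 1, 8, 16]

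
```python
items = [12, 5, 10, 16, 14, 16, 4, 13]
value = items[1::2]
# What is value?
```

items has length 8. The slice items[1::2] selects indices [1, 3, 5, 7] (1->5, 3->16, 5->16, 7->13), giving [5, 16, 16, 13].

[5, 16, 16, 13]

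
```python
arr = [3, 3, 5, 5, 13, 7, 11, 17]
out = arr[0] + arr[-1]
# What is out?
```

arr has length 8. arr[0] = 3.
arr has length 8. Negative index -1 maps to positive index 8 + (-1) = 7. arr[7] = 17.
Sum: 3 + 17 = 20.

20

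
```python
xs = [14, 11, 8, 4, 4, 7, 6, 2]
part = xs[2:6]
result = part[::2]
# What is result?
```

xs has length 8. The slice xs[2:6] selects indices [2, 3, 4, 5] (2->8, 3->4, 4->4, 5->7), giving [8, 4, 4, 7]. So part = [8, 4, 4, 7]. part has length 4. The slice part[::2] selects indices [0, 2] (0->8, 2->4), giving [8, 4].

[8, 4]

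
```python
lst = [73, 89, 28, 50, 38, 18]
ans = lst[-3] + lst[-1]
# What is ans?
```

lst has length 6. Negative index -3 maps to positive index 6 + (-3) = 3. lst[3] = 50.
lst has length 6. Negative index -1 maps to positive index 6 + (-1) = 5. lst[5] = 18.
Sum: 50 + 18 = 68.

68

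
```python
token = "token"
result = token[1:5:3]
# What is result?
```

token has length 5. The slice token[1:5:3] selects indices [1, 4] (1->'o', 4->'n'), giving 'on'.

'on'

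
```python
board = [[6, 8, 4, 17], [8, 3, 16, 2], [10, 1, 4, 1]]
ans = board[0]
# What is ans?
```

board has 3 rows. Row 0 is [6, 8, 4, 17].

[6, 8, 4, 17]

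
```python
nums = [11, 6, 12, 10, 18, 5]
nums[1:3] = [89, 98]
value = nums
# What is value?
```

nums starts as [11, 6, 12, 10, 18, 5] (length 6). The slice nums[1:3] covers indices [1, 2] with values [6, 12]. Replacing that slice with [89, 98] (same length) produces [11, 89, 98, 10, 18, 5].

[11, 89, 98, 10, 18, 5]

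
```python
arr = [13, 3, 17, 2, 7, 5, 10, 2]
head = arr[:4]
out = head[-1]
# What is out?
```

arr has length 8. The slice arr[:4] selects indices [0, 1, 2, 3] (0->13, 1->3, 2->17, 3->2), giving [13, 3, 17, 2]. So head = [13, 3, 17, 2]. Then head[-1] = 2.

2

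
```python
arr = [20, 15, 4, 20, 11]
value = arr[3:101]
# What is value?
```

arr has length 5. The slice arr[3:101] selects indices [3, 4] (3->20, 4->11), giving [20, 11].

[20, 11]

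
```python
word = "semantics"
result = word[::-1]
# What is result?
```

word has length 9. The slice word[::-1] selects indices [8, 7, 6, 5, 4, 3, 2, 1, 0] (8->'s', 7->'c', 6->'i', 5->'t', 4->'n', 3->'a', 2->'m', 1->'e', 0->'s'), giving 'scitnames'.

'scitnames'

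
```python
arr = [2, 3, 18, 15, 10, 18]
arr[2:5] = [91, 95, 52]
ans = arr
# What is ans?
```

arr starts as [2, 3, 18, 15, 10, 18] (length 6). The slice arr[2:5] covers indices [2, 3, 4] with values [18, 15, 10]. Replacing that slice with [91, 95, 52] (same length) produces [2, 3, 91, 95, 52, 18].

[2, 3, 91, 95, 52, 18]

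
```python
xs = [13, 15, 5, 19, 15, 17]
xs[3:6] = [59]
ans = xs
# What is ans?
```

xs starts as [13, 15, 5, 19, 15, 17] (length 6). The slice xs[3:6] covers indices [3, 4, 5] with values [19, 15, 17]. Replacing that slice with [59] (different length) produces [13, 15, 5, 59].

[13, 15, 5, 59]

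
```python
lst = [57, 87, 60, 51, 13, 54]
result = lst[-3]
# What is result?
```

lst has length 6. Negative index -3 maps to positive index 6 + (-3) = 3. lst[3] = 51.

51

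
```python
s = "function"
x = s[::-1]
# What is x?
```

s has length 8. The slice s[::-1] selects indices [7, 6, 5, 4, 3, 2, 1, 0] (7->'n', 6->'o', 5->'i', 4->'t', 3->'c', 2->'n', 1->'u', 0->'f'), giving 'noitcnuf'.

'noitcnuf'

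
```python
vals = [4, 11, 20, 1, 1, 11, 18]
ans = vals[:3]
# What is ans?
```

vals has length 7. The slice vals[:3] selects indices [0, 1, 2] (0->4, 1->11, 2->20), giving [4, 11, 20].

[4, 11, 20]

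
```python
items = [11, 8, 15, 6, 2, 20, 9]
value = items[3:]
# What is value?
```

items has length 7. The slice items[3:] selects indices [3, 4, 5, 6] (3->6, 4->2, 5->20, 6->9), giving [6, 2, 20, 9].

[6, 2, 20, 9]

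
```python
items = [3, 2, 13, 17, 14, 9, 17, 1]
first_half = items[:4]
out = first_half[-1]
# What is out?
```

items has length 8. The slice items[:4] selects indices [0, 1, 2, 3] (0->3, 1->2, 2->13, 3->17), giving [3, 2, 13, 17]. So first_half = [3, 2, 13, 17]. Then first_half[-1] = 17.

17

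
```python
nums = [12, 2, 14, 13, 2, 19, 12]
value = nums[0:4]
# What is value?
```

nums has length 7. The slice nums[0:4] selects indices [0, 1, 2, 3] (0->12, 1->2, 2->14, 3->13), giving [12, 2, 14, 13].

[12, 2, 14, 13]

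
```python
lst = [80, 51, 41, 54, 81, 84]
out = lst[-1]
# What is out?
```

lst has length 6. Negative index -1 maps to positive index 6 + (-1) = 5. lst[5] = 84.

84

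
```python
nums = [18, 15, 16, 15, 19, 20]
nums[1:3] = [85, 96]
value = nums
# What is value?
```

nums starts as [18, 15, 16, 15, 19, 20] (length 6). The slice nums[1:3] covers indices [1, 2] with values [15, 16]. Replacing that slice with [85, 96] (same length) produces [18, 85, 96, 15, 19, 20].

[18, 85, 96, 15, 19, 20]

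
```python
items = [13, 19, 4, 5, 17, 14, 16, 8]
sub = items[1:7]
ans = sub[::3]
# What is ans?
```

items has length 8. The slice items[1:7] selects indices [1, 2, 3, 4, 5, 6] (1->19, 2->4, 3->5, 4->17, 5->14, 6->16), giving [19, 4, 5, 17, 14, 16]. So sub = [19, 4, 5, 17, 14, 16]. sub has length 6. The slice sub[::3] selects indices [0, 3] (0->19, 3->17), giving [19, 17].

[19, 17]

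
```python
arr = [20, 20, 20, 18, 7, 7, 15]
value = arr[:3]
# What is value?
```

arr has length 7. The slice arr[:3] selects indices [0, 1, 2] (0->20, 1->20, 2->20), giving [20, 20, 20].

[20, 20, 20]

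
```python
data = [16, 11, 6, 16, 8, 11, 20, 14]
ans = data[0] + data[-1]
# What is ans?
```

data has length 8. data[0] = 16.
data has length 8. Negative index -1 maps to positive index 8 + (-1) = 7. data[7] = 14.
Sum: 16 + 14 = 30.

30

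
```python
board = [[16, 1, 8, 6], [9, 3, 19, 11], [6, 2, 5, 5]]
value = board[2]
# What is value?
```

board has 3 rows. Row 2 is [6, 2, 5, 5].

[6, 2, 5, 5]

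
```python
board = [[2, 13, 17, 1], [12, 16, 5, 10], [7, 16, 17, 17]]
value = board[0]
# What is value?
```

board has 3 rows. Row 0 is [2, 13, 17, 1].

[2, 13, 17, 1]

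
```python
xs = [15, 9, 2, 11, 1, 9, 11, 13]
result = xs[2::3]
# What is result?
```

xs has length 8. The slice xs[2::3] selects indices [2, 5] (2->2, 5->9), giving [2, 9].

[2, 9]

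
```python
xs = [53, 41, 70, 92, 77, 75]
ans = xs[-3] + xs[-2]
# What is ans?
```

xs has length 6. Negative index -3 maps to positive index 6 + (-3) = 3. xs[3] = 92.
xs has length 6. Negative index -2 maps to positive index 6 + (-2) = 4. xs[4] = 77.
Sum: 92 + 77 = 169.

169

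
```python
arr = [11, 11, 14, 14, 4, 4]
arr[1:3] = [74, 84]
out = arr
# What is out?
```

arr starts as [11, 11, 14, 14, 4, 4] (length 6). The slice arr[1:3] covers indices [1, 2] with values [11, 14]. Replacing that slice with [74, 84] (same length) produces [11, 74, 84, 14, 4, 4].

[11, 74, 84, 14, 4, 4]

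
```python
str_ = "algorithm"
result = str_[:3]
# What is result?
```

str_ has length 9. The slice str_[:3] selects indices [0, 1, 2] (0->'a', 1->'l', 2->'g'), giving 'alg'.

'alg'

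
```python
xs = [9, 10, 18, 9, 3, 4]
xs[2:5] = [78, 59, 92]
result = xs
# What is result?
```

xs starts as [9, 10, 18, 9, 3, 4] (length 6). The slice xs[2:5] covers indices [2, 3, 4] with values [18, 9, 3]. Replacing that slice with [78, 59, 92] (same length) produces [9, 10, 78, 59, 92, 4].

[9, 10, 78, 59, 92, 4]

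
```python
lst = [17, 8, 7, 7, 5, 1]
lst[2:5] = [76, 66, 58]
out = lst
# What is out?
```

lst starts as [17, 8, 7, 7, 5, 1] (length 6). The slice lst[2:5] covers indices [2, 3, 4] with values [7, 7, 5]. Replacing that slice with [76, 66, 58] (same length) produces [17, 8, 76, 66, 58, 1].

[17, 8, 76, 66, 58, 1]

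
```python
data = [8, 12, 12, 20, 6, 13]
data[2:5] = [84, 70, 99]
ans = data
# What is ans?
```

data starts as [8, 12, 12, 20, 6, 13] (length 6). The slice data[2:5] covers indices [2, 3, 4] with values [12, 20, 6]. Replacing that slice with [84, 70, 99] (same length) produces [8, 12, 84, 70, 99, 13].

[8, 12, 84, 70, 99, 13]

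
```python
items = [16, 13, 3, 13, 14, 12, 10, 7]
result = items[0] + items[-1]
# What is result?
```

items has length 8. items[0] = 16.
items has length 8. Negative index -1 maps to positive index 8 + (-1) = 7. items[7] = 7.
Sum: 16 + 7 = 23.

23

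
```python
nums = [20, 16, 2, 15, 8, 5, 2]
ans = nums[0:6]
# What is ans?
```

nums has length 7. The slice nums[0:6] selects indices [0, 1, 2, 3, 4, 5] (0->20, 1->16, 2->2, 3->15, 4->8, 5->5), giving [20, 16, 2, 15, 8, 5].

[20, 16, 2, 15, 8, 5]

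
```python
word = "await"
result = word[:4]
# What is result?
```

word has length 5. The slice word[:4] selects indices [0, 1, 2, 3] (0->'a', 1->'w', 2->'a', 3->'i'), giving 'awai'.

'awai'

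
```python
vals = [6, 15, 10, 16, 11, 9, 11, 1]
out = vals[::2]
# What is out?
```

vals has length 8. The slice vals[::2] selects indices [0, 2, 4, 6] (0->6, 2->10, 4->11, 6->11), giving [6, 10, 11, 11].

[6, 10, 11, 11]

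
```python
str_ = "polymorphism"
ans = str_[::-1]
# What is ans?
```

str_ has length 12. The slice str_[::-1] selects indices [11, 10, 9, 8, 7, 6, 5, 4, 3, 2, 1, 0] (11->'m', 10->'s', 9->'i', 8->'h', 7->'p', 6->'r', 5->'o', 4->'m', 3->'y', 2->'l', 1->'o', 0->'p'), giving 'msihpromylop'.

'msihpromylop'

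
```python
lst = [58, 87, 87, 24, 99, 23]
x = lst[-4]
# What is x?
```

lst has length 6. Negative index -4 maps to positive index 6 + (-4) = 2. lst[2] = 87.

87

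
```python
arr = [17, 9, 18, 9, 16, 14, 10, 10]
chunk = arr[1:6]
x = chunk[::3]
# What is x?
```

arr has length 8. The slice arr[1:6] selects indices [1, 2, 3, 4, 5] (1->9, 2->18, 3->9, 4->16, 5->14), giving [9, 18, 9, 16, 14]. So chunk = [9, 18, 9, 16, 14]. chunk has length 5. The slice chunk[::3] selects indices [0, 3] (0->9, 3->16), giving [9, 16].

[9, 16]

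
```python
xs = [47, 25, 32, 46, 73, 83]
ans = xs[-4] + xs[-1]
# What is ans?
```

xs has length 6. Negative index -4 maps to positive index 6 + (-4) = 2. xs[2] = 32.
xs has length 6. Negative index -1 maps to positive index 6 + (-1) = 5. xs[5] = 83.
Sum: 32 + 83 = 115.

115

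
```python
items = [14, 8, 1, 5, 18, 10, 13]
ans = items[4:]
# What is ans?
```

items has length 7. The slice items[4:] selects indices [4, 5, 6] (4->18, 5->10, 6->13), giving [18, 10, 13].

[18, 10, 13]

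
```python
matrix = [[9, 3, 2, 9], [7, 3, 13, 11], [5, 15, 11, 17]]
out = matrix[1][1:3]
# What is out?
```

matrix[1] = [7, 3, 13, 11]. matrix[1] has length 4. The slice matrix[1][1:3] selects indices [1, 2] (1->3, 2->13), giving [3, 13].

[3, 13]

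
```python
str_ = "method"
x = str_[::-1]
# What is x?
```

str_ has length 6. The slice str_[::-1] selects indices [5, 4, 3, 2, 1, 0] (5->'d', 4->'o', 3->'h', 2->'t', 1->'e', 0->'m'), giving 'dohtem'.

'dohtem'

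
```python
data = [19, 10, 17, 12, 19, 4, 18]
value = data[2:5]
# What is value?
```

data has length 7. The slice data[2:5] selects indices [2, 3, 4] (2->17, 3->12, 4->19), giving [17, 12, 19].

[17, 12, 19]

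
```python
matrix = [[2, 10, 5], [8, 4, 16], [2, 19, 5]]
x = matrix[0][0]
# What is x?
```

matrix[0] = [2, 10, 5]. Taking column 0 of that row yields 2.

2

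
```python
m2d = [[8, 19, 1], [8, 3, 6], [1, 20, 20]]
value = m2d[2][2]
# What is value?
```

m2d[2] = [1, 20, 20]. Taking column 2 of that row yields 20.

20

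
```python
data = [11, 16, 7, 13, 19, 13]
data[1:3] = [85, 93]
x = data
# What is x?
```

data starts as [11, 16, 7, 13, 19, 13] (length 6). The slice data[1:3] covers indices [1, 2] with values [16, 7]. Replacing that slice with [85, 93] (same length) produces [11, 85, 93, 13, 19, 13].

[11, 85, 93, 13, 19, 13]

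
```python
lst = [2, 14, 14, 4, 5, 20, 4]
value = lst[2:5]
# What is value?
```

lst has length 7. The slice lst[2:5] selects indices [2, 3, 4] (2->14, 3->4, 4->5), giving [14, 4, 5].

[14, 4, 5]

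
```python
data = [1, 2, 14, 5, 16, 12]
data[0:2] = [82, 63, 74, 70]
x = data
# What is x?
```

data starts as [1, 2, 14, 5, 16, 12] (length 6). The slice data[0:2] covers indices [0, 1] with values [1, 2]. Replacing that slice with [82, 63, 74, 70] (different length) produces [82, 63, 74, 70, 14, 5, 16, 12].

[82, 63, 74, 70, 14, 5, 16, 12]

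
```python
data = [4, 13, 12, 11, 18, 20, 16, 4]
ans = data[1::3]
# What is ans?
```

data has length 8. The slice data[1::3] selects indices [1, 4, 7] (1->13, 4->18, 7->4), giving [13, 18, 4].

[13, 18, 4]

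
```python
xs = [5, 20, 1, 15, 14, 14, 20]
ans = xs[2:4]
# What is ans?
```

xs has length 7. The slice xs[2:4] selects indices [2, 3] (2->1, 3->15), giving [1, 15].

[1, 15]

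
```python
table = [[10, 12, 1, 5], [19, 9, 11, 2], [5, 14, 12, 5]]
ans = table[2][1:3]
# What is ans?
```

table[2] = [5, 14, 12, 5]. table[2] has length 4. The slice table[2][1:3] selects indices [1, 2] (1->14, 2->12), giving [14, 12].

[14, 12]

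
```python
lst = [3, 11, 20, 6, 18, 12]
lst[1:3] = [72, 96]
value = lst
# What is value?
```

lst starts as [3, 11, 20, 6, 18, 12] (length 6). The slice lst[1:3] covers indices [1, 2] with values [11, 20]. Replacing that slice with [72, 96] (same length) produces [3, 72, 96, 6, 18, 12].

[3, 72, 96, 6, 18, 12]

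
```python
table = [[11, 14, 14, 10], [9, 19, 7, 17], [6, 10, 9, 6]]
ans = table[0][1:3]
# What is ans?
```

table[0] = [11, 14, 14, 10]. table[0] has length 4. The slice table[0][1:3] selects indices [1, 2] (1->14, 2->14), giving [14, 14].

[14, 14]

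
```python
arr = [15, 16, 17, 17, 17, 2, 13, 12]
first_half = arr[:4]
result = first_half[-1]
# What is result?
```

arr has length 8. The slice arr[:4] selects indices [0, 1, 2, 3] (0->15, 1->16, 2->17, 3->17), giving [15, 16, 17, 17]. So first_half = [15, 16, 17, 17]. Then first_half[-1] = 17.

17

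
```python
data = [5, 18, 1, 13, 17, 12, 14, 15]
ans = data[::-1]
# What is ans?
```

data has length 8. The slice data[::-1] selects indices [7, 6, 5, 4, 3, 2, 1, 0] (7->15, 6->14, 5->12, 4->17, 3->13, 2->1, 1->18, 0->5), giving [15, 14, 12, 17, 13, 1, 18, 5].

[15, 14, 12, 17, 13, 1, 18, 5]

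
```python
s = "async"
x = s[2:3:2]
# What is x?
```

s has length 5. The slice s[2:3:2] selects indices [2] (2->'y'), giving 'y'.

'y'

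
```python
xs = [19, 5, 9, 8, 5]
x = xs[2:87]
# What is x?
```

xs has length 5. The slice xs[2:87] selects indices [2, 3, 4] (2->9, 3->8, 4->5), giving [9, 8, 5].

[9, 8, 5]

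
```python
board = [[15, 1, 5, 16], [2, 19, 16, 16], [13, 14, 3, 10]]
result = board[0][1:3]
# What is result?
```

board[0] = [15, 1, 5, 16]. board[0] has length 4. The slice board[0][1:3] selects indices [1, 2] (1->1, 2->5), giving [1, 5].

[1, 5]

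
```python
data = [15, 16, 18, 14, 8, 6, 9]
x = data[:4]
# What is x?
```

data has length 7. The slice data[:4] selects indices [0, 1, 2, 3] (0->15, 1->16, 2->18, 3->14), giving [15, 16, 18, 14].

[15, 16, 18, 14]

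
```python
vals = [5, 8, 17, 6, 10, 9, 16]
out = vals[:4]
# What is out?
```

vals has length 7. The slice vals[:4] selects indices [0, 1, 2, 3] (0->5, 1->8, 2->17, 3->6), giving [5, 8, 17, 6].

[5, 8, 17, 6]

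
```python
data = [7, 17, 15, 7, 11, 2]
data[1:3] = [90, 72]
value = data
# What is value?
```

data starts as [7, 17, 15, 7, 11, 2] (length 6). The slice data[1:3] covers indices [1, 2] with values [17, 15]. Replacing that slice with [90, 72] (same length) produces [7, 90, 72, 7, 11, 2].

[7, 90, 72, 7, 11, 2]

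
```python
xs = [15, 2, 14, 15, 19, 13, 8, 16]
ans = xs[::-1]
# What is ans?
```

xs has length 8. The slice xs[::-1] selects indices [7, 6, 5, 4, 3, 2, 1, 0] (7->16, 6->8, 5->13, 4->19, 3->15, 2->14, 1->2, 0->15), giving [16, 8, 13, 19, 15, 14, 2, 15].

[16, 8, 13, 19, 15, 14, 2, 15]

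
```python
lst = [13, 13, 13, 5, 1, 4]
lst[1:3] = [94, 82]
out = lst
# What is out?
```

lst starts as [13, 13, 13, 5, 1, 4] (length 6). The slice lst[1:3] covers indices [1, 2] with values [13, 13]. Replacing that slice with [94, 82] (same length) produces [13, 94, 82, 5, 1, 4].

[13, 94, 82, 5, 1, 4]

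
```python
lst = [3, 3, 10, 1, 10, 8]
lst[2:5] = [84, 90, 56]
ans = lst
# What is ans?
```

lst starts as [3, 3, 10, 1, 10, 8] (length 6). The slice lst[2:5] covers indices [2, 3, 4] with values [10, 1, 10]. Replacing that slice with [84, 90, 56] (same length) produces [3, 3, 84, 90, 56, 8].

[3, 3, 84, 90, 56, 8]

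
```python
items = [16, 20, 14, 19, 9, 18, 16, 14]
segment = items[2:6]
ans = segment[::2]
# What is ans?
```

items has length 8. The slice items[2:6] selects indices [2, 3, 4, 5] (2->14, 3->19, 4->9, 5->18), giving [14, 19, 9, 18]. So segment = [14, 19, 9, 18]. segment has length 4. The slice segment[::2] selects indices [0, 2] (0->14, 2->9), giving [14, 9].

[14, 9]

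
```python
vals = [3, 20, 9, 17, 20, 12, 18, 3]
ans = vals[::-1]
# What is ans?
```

vals has length 8. The slice vals[::-1] selects indices [7, 6, 5, 4, 3, 2, 1, 0] (7->3, 6->18, 5->12, 4->20, 3->17, 2->9, 1->20, 0->3), giving [3, 18, 12, 20, 17, 9, 20, 3].

[3, 18, 12, 20, 17, 9, 20, 3]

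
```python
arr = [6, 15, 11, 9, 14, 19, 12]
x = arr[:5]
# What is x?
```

arr has length 7. The slice arr[:5] selects indices [0, 1, 2, 3, 4] (0->6, 1->15, 2->11, 3->9, 4->14), giving [6, 15, 11, 9, 14].

[6, 15, 11, 9, 14]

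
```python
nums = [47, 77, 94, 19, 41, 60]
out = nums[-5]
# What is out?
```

nums has length 6. Negative index -5 maps to positive index 6 + (-5) = 1. nums[1] = 77.

77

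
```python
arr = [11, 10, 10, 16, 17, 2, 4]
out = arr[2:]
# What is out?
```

arr has length 7. The slice arr[2:] selects indices [2, 3, 4, 5, 6] (2->10, 3->16, 4->17, 5->2, 6->4), giving [10, 16, 17, 2, 4].

[10, 16, 17, 2, 4]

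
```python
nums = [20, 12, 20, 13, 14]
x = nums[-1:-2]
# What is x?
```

nums has length 5. The slice nums[-1:-2] resolves to an empty index range, so the result is [].

[]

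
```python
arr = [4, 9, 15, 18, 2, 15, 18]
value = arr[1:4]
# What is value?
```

arr has length 7. The slice arr[1:4] selects indices [1, 2, 3] (1->9, 2->15, 3->18), giving [9, 15, 18].

[9, 15, 18]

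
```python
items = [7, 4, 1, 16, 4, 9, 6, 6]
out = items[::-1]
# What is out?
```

items has length 8. The slice items[::-1] selects indices [7, 6, 5, 4, 3, 2, 1, 0] (7->6, 6->6, 5->9, 4->4, 3->16, 2->1, 1->4, 0->7), giving [6, 6, 9, 4, 16, 1, 4, 7].

[6, 6, 9, 4, 16, 1, 4, 7]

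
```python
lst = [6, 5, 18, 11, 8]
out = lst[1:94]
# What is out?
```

lst has length 5. The slice lst[1:94] selects indices [1, 2, 3, 4] (1->5, 2->18, 3->11, 4->8), giving [5, 18, 11, 8].

[5, 18, 11, 8]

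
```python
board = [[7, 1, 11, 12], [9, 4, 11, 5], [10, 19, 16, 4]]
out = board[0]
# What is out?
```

board has 3 rows. Row 0 is [7, 1, 11, 12].

[7, 1, 11, 12]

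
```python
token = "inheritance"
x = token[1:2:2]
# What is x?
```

token has length 11. The slice token[1:2:2] selects indices [1] (1->'n'), giving 'n'.

'n'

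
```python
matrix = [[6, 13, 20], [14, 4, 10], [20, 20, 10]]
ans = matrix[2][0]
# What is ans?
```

matrix[2] = [20, 20, 10]. Taking column 0 of that row yields 20.

20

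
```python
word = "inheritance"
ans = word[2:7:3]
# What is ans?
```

word has length 11. The slice word[2:7:3] selects indices [2, 5] (2->'h', 5->'i'), giving 'hi'.

'hi'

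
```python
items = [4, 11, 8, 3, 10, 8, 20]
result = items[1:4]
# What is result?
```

items has length 7. The slice items[1:4] selects indices [1, 2, 3] (1->11, 2->8, 3->3), giving [11, 8, 3].

[11, 8, 3]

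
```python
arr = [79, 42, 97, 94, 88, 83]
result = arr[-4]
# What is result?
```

arr has length 6. Negative index -4 maps to positive index 6 + (-4) = 2. arr[2] = 97.

97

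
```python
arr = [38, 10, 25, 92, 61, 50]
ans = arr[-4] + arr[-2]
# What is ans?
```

arr has length 6. Negative index -4 maps to positive index 6 + (-4) = 2. arr[2] = 25.
arr has length 6. Negative index -2 maps to positive index 6 + (-2) = 4. arr[4] = 61.
Sum: 25 + 61 = 86.

86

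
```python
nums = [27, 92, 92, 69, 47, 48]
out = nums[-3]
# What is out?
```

nums has length 6. Negative index -3 maps to positive index 6 + (-3) = 3. nums[3] = 69.

69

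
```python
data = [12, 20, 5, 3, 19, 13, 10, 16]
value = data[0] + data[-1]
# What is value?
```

data has length 8. data[0] = 12.
data has length 8. Negative index -1 maps to positive index 8 + (-1) = 7. data[7] = 16.
Sum: 12 + 16 = 28.

28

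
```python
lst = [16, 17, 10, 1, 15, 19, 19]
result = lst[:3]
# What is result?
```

lst has length 7. The slice lst[:3] selects indices [0, 1, 2] (0->16, 1->17, 2->10), giving [16, 17, 10].

[16, 17, 10]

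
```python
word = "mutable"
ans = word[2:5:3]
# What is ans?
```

word has length 7. The slice word[2:5:3] selects indices [2] (2->'t'), giving 't'.

't'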